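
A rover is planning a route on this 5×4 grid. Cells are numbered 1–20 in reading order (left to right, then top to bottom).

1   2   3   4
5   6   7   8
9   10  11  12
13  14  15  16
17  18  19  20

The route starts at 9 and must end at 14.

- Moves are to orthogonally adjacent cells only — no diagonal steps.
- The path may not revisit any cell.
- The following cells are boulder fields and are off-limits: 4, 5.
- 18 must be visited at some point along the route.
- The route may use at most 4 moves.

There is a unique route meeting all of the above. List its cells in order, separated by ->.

9 -> 13 -> 17 -> 18 -> 14

Any route must reach 18 and still end at 14 within 4 moves, so the order of the required stops is forced.
Route from 9: down 2 to 17, right 1 to 18, up 1 to 14 — 4 moves in all.
Check: all required cells visited; 4 ≤ 4 moves.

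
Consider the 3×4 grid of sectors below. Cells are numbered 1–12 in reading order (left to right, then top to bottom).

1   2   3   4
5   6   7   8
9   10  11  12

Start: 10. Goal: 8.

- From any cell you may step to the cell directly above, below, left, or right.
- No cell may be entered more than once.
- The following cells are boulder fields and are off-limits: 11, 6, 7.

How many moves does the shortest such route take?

The Manhattan distance from 10 to 8 is |3−2| + |2−4| = 3, so at least 3 moves are needed.
That bound ignores the blocked cells. Measuring each leg by the fewest moves that actually steer around them (10→8: 7) raises the lower bound to 7.
A route of 7 moves exists: 10 → 9 → 5 → 1 → 2 → 3 → 4 → 8.
Since 7 matches that lower bound, it is optimal.

7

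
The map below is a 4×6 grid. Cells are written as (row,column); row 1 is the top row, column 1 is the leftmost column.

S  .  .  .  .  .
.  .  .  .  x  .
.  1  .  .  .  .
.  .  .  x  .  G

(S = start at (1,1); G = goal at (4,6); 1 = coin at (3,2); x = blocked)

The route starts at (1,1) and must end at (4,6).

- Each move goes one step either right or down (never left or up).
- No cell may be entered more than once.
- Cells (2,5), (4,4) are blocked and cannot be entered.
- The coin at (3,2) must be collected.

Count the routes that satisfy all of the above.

A right/down-only route from (1,1) to (4,6) makes exactly 3 down-moves and 5 right-moves in some order.
With no other constraints that would be C(8,3) = 56 routes.
Split at (3,2) and multiply the segment counts (each segment already excludes blocked cells): (1,1)→(3,2): 3; (3,2)→(4,6): 2; product = 6.
That gives 6 routes.

6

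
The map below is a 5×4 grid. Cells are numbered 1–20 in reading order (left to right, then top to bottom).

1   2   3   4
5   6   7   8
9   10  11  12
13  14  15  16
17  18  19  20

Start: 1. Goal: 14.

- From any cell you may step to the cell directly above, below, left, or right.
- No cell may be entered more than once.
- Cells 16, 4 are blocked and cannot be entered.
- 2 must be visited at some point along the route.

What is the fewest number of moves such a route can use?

4

Any route passes through 2 somewhere between 1 and 14. Summing Manhattan distances along the two legs (1 → 2 → 14) gives a lower bound of 1 + 3 = 4 moves.
A route of 4 moves achieves this: 1 → 2 → 6 → 10 → 14.
Since 4 matches the lower bound, it is optimal.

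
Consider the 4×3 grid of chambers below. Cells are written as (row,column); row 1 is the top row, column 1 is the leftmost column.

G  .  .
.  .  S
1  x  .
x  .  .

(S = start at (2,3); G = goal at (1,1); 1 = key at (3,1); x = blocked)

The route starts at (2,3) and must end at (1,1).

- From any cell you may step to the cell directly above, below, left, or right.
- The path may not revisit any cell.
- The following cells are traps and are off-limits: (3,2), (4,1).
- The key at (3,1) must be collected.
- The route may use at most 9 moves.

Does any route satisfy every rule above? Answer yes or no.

(3,1) must be visited but has only one open neighbour ((2,1)), and it is neither the start nor the goal — the route would have to enter and leave through (2,1), re-entering it.

no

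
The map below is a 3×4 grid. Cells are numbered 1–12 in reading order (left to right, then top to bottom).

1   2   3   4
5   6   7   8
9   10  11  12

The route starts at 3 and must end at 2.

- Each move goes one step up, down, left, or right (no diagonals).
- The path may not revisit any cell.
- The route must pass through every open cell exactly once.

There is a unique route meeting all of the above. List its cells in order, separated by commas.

3, 4, 8, 12, 11, 7, 6, 10, 9, 5, 1, 2

Need to visit all 12 open cells exactly once, starting at 3 and ending at 2.
Cell 1 has only two open neighbours (5 and 2), so the path must pass straight through it: one of those is the cell it's entered from and the other is where it exits.
Route from 3: right 1 to 4, down 2 to 12, left 1 to 11, up 1 to 7, left 1 to 6, down 1 to 10, left 1 to 9, up 2 to 1, right 1 to 2 — 11 moves in all.
Check: all 12 open cells covered.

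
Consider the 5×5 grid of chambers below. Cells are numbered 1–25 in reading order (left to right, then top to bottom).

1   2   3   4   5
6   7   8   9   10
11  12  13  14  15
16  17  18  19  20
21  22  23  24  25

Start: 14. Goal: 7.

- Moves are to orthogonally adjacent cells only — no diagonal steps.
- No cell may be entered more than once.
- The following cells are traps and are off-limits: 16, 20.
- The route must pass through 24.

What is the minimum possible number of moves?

7

Any route passes through 24 somewhere between 14 and 7. Summing Manhattan distances along the two legs (14 → 24 → 7) gives a lower bound of 2 + 5 = 7 moves.
A route of 7 moves achieves this: 14 → 19 → 24 → 23 → 18 → 13 → 8 → 7.
Since 7 matches the lower bound, it is optimal.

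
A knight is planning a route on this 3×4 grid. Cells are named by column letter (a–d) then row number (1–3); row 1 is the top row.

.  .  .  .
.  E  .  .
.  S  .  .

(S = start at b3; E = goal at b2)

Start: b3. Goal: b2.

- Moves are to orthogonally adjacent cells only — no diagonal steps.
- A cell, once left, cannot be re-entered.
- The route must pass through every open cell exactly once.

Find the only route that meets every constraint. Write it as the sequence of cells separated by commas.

b3, a3, a2, a1, b1, c1, d1, d2, d3, c3, c2, b2

Need to visit all 12 open cells exactly once, starting at b3 and ending at b2.
Cell a3 has only two open neighbours (a2 and b3), so the path must pass straight through it: one of those is the cell it's entered from and the other is where it exits.
Route from b3: left to a3, 2× up (reaching a1), 3× right (reaching d1), 2× down (reaching d3), left to c3, up to c2, left to b2 — 11 moves in all.
Check: all 12 open cells covered.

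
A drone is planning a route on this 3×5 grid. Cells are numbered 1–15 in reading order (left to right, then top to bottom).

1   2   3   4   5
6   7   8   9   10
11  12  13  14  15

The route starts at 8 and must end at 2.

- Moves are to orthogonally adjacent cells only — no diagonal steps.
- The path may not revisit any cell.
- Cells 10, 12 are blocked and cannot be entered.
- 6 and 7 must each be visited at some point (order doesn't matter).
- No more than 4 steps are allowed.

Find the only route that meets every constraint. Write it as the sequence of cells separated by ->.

8 -> 7 -> 6 -> 1 -> 2

The 4-move cap with required stops at 6, 7 leaves no slack for detours.
Route from 8: left 2 to 6, up 1 to 1, right 1 to 2 — 4 moves in all.
Check: all required cells visited; 4 ≤ 4 moves.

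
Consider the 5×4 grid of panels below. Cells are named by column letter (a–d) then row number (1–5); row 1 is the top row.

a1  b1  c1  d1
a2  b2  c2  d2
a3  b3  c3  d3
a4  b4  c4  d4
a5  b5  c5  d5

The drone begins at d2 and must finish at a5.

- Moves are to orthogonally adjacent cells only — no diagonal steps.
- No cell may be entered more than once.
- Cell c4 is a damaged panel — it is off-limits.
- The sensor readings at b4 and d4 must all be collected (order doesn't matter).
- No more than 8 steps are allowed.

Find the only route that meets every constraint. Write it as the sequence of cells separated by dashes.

d2 - d3 - d4 - d5 - c5 - b5 - b4 - a4 - a5

The 8-move cap with required stops at b4, d4 leaves no slack for detours.
Route from d2: down 3 to d5, left 2 to b5, up 1 to b4, left 1 to a4, down 1 to a5 — 8 moves in all.
Check: all required cells visited; 8 ≤ 8 moves.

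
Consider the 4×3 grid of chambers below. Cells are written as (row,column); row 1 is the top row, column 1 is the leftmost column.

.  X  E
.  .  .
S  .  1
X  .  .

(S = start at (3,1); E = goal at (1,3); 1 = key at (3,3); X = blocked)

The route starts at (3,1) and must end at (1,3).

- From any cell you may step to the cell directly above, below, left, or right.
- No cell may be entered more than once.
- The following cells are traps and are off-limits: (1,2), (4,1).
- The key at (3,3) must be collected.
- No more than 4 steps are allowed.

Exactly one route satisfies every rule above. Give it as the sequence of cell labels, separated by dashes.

The budget equals the shortest possible length, so every move has to be on a shortest route through the required cells.
Route from (3,1): 2× right (reaching (3,3)), 2× up (reaching (1,3)) — 4 moves in all.
Check: all required cells visited; 4 ≤ 4 moves.

(3,1) - (3,2) - (3,3) - (2,3) - (1,3)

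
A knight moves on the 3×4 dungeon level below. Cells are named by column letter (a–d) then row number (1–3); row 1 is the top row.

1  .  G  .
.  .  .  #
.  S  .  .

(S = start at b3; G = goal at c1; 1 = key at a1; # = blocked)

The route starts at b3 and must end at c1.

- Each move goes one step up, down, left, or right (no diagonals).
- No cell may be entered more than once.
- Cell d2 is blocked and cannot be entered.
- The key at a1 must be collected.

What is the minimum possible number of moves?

5

Any route passes through a1 somewhere between b3 and c1. Summing Manhattan distances along the two legs (b3 → a1 → c1) gives a lower bound of 3 + 2 = 5 moves.
A route of 5 moves achieves this: b3 → b2 → a2 → a1 → b1 → c1.
Since 5 matches the lower bound, it is optimal.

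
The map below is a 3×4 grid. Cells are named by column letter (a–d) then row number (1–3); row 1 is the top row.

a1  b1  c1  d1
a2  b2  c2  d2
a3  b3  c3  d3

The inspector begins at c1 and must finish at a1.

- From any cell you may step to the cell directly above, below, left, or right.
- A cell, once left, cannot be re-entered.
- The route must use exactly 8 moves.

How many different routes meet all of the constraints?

14

Need simple routes of exactly 8 moves from c1 to a1 (Manhattan distance 2, so 3 moves are spent on a detour and 3 undoing it).
Branch systematically from the start, pruning whenever the remaining move budget drops below the Manhattan distance to a1 or differs from it in parity. Grouping the completions by first move — via c2: 4; via b1: 1; via d1: 9 — and summing: 4 + 1 + 9 = 14.
That gives 14 routes.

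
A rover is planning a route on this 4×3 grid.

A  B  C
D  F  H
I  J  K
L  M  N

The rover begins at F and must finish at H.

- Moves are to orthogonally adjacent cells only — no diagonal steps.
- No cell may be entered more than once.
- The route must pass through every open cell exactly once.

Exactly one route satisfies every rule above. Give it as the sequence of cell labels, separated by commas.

Need to visit all 12 open cells exactly once, starting at F and ending at H.
Route from F: down to J, right to K, down to N, 2× left (reaching L), 3× up (reaching A), 2× right (reaching C), down to H — 11 moves in all.
Check: all 12 open cells covered.

F, J, K, N, M, L, I, D, A, B, C, H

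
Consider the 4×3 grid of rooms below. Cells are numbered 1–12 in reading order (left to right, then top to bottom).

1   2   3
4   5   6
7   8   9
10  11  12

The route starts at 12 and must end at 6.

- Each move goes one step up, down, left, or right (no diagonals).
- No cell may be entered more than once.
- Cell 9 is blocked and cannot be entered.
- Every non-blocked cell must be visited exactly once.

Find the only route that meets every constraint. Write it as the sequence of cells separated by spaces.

Need to visit all 11 open cells exactly once, starting at 12 and ending at 6.
Cell 1 has only two open neighbours (4 and 2), so the path must pass straight through it: one of those is the cell it's entered from and the other is where it exits.
Route from 12: 2× left (reaching 10), up to 7, right to 8, up to 5, left to 4, up to 1, 2× right (reaching 3), down to 6 — 10 moves in all.
Check: all 11 open cells covered.

12 11 10 7 8 5 4 1 2 3 6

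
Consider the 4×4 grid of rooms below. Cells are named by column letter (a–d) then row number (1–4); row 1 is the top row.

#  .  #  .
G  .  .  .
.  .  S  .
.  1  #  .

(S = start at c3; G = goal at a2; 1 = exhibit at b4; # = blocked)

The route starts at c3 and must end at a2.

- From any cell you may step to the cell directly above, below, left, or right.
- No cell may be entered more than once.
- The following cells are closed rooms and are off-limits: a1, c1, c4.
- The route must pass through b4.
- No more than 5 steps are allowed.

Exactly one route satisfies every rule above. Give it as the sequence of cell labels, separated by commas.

c3, b3, b4, a4, a3, a2

The budget equals the shortest possible length, so every move has to be on a shortest route through the required cells.
Route from c3: left to b3, down to b4, left to a4, 2× up (reaching a2) — 5 moves in all.
Check: all required cells visited; 5 ≤ 5 moves.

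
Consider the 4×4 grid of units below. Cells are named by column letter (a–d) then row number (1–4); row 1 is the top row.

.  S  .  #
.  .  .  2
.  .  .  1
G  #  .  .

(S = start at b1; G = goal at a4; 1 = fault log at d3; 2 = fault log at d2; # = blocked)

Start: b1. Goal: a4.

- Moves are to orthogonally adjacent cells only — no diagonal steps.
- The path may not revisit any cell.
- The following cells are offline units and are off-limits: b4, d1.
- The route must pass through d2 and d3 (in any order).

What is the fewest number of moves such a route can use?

8

Any route passes through d2 and d3 in some order between b1 and a4. Summing Manhattan distances along each leg and taking the cheapest ordering (b1 → d2 → d3 → a4) gives a lower bound of 3 + 1 + 4 = 8 moves.
A route of 8 moves achieves this: b1 → b2 → c2 → d2 → d3 → c3 → b3 → a3 → a4.
Since 8 matches the lower bound, it is optimal.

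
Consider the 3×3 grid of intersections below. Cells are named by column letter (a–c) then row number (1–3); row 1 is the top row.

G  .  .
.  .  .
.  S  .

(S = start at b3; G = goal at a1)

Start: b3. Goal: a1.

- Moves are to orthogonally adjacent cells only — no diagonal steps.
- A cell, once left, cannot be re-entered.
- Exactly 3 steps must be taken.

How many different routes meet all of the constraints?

3

Need simple routes of exactly 3 moves from b3 to a1 (Manhattan distance 3, so 0 moves are spent on a detour and 0 undoing it).
Enumerating: b3 b2 b1 a1 | b3 b2 a2 a1 | b3 a3 a2 a1.
That gives 3 routes.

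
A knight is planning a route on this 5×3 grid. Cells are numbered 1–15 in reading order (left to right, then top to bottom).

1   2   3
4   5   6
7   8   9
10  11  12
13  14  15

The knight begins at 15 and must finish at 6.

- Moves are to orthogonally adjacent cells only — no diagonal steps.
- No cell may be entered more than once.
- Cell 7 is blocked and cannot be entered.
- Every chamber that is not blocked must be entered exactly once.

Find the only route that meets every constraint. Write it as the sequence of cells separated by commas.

Need to visit all 14 open cells exactly once, starting at 15 and ending at 6.
Route from 15: left 2 to 13, up 1 to 10, right 2 to 12, up 1 to 9, left 1 to 8, up 1 to 5, left 1 to 4, up 1 to 1, right 2 to 3, down 1 to 6 — 13 moves in all.
Check: all 14 open cells covered.

15, 14, 13, 10, 11, 12, 9, 8, 5, 4, 1, 2, 3, 6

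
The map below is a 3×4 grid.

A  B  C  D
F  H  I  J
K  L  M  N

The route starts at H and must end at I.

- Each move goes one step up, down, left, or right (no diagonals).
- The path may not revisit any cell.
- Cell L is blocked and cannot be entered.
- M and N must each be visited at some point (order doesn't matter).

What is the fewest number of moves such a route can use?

Any route passes through M and N in some order between H and I. Summing Manhattan distances along each leg and taking the cheapest ordering (H → N → M → I) gives a lower bound of 3 + 1 + 1 = 5 moves.
The shortest route satisfying every rule uses 7 moves: H → B → C → D → J → N → M → I.
The no-revisit rule (legs can't share cells) pushes the minimum above the 5-move bound; an exhaustive check rules out every length from 5 to 6, leaving 7 as the minimum.

7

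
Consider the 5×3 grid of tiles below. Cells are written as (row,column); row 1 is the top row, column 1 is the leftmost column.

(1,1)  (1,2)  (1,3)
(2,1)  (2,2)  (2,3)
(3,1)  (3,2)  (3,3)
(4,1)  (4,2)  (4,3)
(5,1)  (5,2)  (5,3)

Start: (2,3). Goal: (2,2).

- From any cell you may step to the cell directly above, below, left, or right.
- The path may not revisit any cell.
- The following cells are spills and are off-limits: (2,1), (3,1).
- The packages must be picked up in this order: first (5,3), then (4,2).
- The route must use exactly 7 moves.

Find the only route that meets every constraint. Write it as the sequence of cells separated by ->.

(2,3) -> (3,3) -> (4,3) -> (5,3) -> (5,2) -> (4,2) -> (3,2) -> (2,2)

The waypoints must appear in the order (5,3), (4,2), with no cell reused.
Route from (2,3): down 3 to (5,3), left 1 to (5,2), up 3 to (2,2) — 7 moves in all.
Check: order respected ((5,3) at step 3, (4,2) at step 5); 7 moves as required.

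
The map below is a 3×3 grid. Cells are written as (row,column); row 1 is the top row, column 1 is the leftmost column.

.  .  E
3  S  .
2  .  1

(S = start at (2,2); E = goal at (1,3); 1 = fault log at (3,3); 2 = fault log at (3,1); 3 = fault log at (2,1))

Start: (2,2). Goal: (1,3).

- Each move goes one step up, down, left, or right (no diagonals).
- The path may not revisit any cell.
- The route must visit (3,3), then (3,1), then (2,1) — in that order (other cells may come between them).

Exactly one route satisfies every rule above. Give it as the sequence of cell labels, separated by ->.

(2,2) -> (2,3) -> (3,3) -> (3,2) -> (3,1) -> (2,1) -> (1,1) -> (1,2) -> (1,3)

The waypoints must appear in the order (3,3), (3,1), (2,1), with no cell reused.
Route from (2,2): right 1 to (2,3), down 1 to (3,3), left 2 to (3,1), up 2 to (1,1), right 2 to (1,3) — 8 moves in all.
Check: order respected (1 at step 2, 2 at step 4, 3 at step 5).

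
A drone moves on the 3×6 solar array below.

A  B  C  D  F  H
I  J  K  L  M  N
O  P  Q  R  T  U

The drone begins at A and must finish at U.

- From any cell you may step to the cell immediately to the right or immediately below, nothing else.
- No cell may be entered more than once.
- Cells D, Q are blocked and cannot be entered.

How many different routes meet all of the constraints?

A right/down-only route from A to U makes exactly 2 down-moves and 5 right-moves in some order.
With no other constraints that would be C(7,2) = 21 routes.
Subtract routes through each blocked cell (inclusion–exclusion for overlaps): − through D: 6 − through Q: 6 → 9.
That gives 9 routes.

9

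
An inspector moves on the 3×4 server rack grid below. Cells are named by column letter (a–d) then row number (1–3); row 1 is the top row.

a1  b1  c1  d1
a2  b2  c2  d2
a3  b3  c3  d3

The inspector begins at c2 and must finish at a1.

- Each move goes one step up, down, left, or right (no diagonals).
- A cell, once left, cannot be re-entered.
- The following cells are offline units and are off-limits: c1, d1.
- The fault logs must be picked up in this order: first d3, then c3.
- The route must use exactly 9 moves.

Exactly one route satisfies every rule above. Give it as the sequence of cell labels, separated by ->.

c2 -> d2 -> d3 -> c3 -> b3 -> a3 -> a2 -> b2 -> b1 -> a1

The waypoints must appear in the order d3, c3, with no cell reused.
Route from c2: right 1 to d2, down 1 to d3, left 3 to a3, up 1 to a2, right 1 to b2, up 1 to b1, left 1 to a1 — 9 moves in all.
Check: order respected (d3 at step 2, c3 at step 3); 9 moves as required.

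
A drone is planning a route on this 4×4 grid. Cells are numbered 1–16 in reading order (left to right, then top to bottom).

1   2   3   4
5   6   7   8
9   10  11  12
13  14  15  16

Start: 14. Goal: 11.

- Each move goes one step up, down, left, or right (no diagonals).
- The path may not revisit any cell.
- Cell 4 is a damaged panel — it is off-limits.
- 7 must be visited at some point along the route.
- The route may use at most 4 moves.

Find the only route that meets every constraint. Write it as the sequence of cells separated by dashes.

14 - 10 - 6 - 7 - 11

The budget equals the shortest possible length, so every move has to be on a shortest route through the required cells.
Route from 14: up 2 to 6, right 1 to 7, down 1 to 11 — 4 moves in all.
Check: all required cells visited; 4 ≤ 4 moves.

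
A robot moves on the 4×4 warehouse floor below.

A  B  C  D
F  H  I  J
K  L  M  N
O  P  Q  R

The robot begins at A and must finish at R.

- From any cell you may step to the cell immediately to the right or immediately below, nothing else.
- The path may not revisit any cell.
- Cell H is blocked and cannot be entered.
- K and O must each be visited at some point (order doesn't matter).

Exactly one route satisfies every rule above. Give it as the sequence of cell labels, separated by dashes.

Moves only go right or down, so the column and row indices never decrease.
Route from A: 3× down (reaching O), 3× right (reaching R) — 6 moves in all.
Check: all required cells visited.

A - F - K - O - P - Q - R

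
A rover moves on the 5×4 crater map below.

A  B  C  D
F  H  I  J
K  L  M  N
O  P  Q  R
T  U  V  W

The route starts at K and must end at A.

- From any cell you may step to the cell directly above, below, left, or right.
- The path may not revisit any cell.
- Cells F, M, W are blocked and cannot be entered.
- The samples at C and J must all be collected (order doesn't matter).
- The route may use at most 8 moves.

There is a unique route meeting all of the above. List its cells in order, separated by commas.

The budget equals the shortest possible length, so every move has to be on a shortest route through the required cells.
Route from K: right to L, up to H, 2× right (reaching J), up to D, 3× left (reaching A) — 8 moves in all.
Check: all required cells visited; 8 ≤ 8 moves.

K, L, H, I, J, D, C, B, A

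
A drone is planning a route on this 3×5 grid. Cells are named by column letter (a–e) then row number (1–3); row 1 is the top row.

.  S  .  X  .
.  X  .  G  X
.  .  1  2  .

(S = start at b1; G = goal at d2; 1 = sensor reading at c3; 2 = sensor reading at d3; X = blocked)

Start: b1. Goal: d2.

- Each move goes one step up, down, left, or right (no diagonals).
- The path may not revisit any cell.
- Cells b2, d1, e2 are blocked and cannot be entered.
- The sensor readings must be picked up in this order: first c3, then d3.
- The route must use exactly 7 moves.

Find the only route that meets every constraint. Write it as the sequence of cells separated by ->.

The waypoints must appear in the order c3, d3, with no cell reused.
Route from b1: left to a1, 2× down (reaching a3), 3× right (reaching d3), up to d2 — 7 moves in all.
Check: order respected (1 at step 5, 2 at step 6); 7 moves as required.

b1 -> a1 -> a2 -> a3 -> b3 -> c3 -> d3 -> d2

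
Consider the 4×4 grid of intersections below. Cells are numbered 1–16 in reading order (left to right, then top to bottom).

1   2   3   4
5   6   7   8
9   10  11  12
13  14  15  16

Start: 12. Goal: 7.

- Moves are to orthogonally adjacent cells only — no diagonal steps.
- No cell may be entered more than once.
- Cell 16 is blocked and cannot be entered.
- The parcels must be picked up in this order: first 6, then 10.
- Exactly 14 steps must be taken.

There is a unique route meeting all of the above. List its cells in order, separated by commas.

12, 8, 4, 3, 2, 1, 5, 6, 10, 9, 13, 14, 15, 11, 7

The waypoints must appear in the order 6, 10, with no cell reused.
Route from 12: 2× up (reaching 4), 3× left (reaching 1), down to 5, right to 6, down to 10, left to 9, down to 13, 2× right (reaching 15), 2× up (reaching 7) — 14 moves in all.
Check: order respected (6 at step 7, 10 at step 8); 14 moves as required.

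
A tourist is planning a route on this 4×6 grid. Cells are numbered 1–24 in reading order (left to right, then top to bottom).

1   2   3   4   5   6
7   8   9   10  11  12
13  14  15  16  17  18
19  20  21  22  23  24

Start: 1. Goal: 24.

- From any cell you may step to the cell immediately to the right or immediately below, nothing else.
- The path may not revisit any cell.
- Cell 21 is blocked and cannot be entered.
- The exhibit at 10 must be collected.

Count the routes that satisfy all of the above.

A right/down-only route from 1 to 24 makes exactly 3 down-moves and 5 right-moves in some order.
With no other constraints that would be C(8,3) = 56 routes.
Split at 10 and multiply the segment counts (each segment already excludes blocked cells): 1→10: 4; 10→24: 6; product = 24.
That gives 24 routes.

24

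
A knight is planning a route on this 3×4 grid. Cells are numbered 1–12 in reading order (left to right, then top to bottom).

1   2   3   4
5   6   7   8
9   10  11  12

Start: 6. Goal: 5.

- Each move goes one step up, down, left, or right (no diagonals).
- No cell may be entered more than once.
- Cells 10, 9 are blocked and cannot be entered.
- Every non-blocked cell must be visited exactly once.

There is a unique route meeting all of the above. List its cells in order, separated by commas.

Need to visit all 10 open cells exactly once, starting at 6 and ending at 5.
Cell 12 has only two open neighbours (8 and 11), so the path must pass straight through it: one of those is the cell it's entered from and the other is where it exits.
Route from 6: right 1 to 7, down 1 to 11, right 1 to 12, up 2 to 4, left 3 to 1, down 1 to 5 — 9 moves in all.
Check: all 10 open cells covered.

6, 7, 11, 12, 8, 4, 3, 2, 1, 5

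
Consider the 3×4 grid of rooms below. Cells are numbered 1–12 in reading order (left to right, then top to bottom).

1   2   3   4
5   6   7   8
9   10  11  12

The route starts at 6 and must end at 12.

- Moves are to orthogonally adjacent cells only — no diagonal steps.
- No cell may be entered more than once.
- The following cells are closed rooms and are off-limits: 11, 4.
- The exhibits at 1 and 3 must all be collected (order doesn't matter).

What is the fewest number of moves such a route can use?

7

Any route passes through 1 and 3 in some order between 6 and 12. Summing Manhattan distances along each leg and taking the cheapest ordering (6 → 1 → 3 → 12) gives a lower bound of 2 + 2 + 3 = 7 moves.
A route of 7 moves achieves this: 6 → 5 → 1 → 2 → 3 → 7 → 8 → 12.
Since 7 matches the lower bound, it is optimal.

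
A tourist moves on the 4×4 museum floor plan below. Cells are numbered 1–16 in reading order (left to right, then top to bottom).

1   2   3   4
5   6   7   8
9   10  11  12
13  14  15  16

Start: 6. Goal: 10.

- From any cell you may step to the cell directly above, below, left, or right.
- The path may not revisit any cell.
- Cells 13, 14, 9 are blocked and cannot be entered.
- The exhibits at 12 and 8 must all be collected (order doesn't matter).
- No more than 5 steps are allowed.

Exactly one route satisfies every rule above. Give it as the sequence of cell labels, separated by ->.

6 -> 7 -> 8 -> 12 -> 11 -> 10

The 5-move cap with required stops at 12, 8 leaves no slack for detours.
Route from 6: 2× right (reaching 8), down to 12, 2× left (reaching 10) — 5 moves in all.
Check: all required cells visited; 5 ≤ 5 moves.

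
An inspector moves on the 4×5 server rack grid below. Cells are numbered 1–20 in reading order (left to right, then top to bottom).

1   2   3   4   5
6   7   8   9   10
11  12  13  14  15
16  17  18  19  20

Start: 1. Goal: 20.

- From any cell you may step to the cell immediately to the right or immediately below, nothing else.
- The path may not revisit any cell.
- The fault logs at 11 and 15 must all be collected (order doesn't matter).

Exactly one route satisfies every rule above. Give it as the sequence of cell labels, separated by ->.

Moves only go right or down, so the column and row indices never decrease.
Route from 1: 2× down (reaching 11), 4× right (reaching 15), down to 20 — 7 moves in all.
Check: all required cells visited.

1 -> 6 -> 11 -> 12 -> 13 -> 14 -> 15 -> 20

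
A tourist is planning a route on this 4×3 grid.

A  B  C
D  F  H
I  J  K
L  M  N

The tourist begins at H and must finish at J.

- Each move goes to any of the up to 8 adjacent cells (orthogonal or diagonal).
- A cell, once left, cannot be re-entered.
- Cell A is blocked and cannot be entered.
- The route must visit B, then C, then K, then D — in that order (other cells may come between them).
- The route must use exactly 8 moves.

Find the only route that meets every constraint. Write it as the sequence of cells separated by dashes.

H - B - C - F - K - M - I - D - J

The waypoints must appear in the order B, C, K, D, with no cell reused.
Route from H: up-left 1 to B, right 1 to C, down-left 1 to F, down-right 1 to K, down-left 1 to M, up-left 1 to I, up 1 to D, down-right 1 to J — 8 moves in all.
Check: order respected (B at step 1, C at step 2, K at step 4, D at step 7); 8 moves as required.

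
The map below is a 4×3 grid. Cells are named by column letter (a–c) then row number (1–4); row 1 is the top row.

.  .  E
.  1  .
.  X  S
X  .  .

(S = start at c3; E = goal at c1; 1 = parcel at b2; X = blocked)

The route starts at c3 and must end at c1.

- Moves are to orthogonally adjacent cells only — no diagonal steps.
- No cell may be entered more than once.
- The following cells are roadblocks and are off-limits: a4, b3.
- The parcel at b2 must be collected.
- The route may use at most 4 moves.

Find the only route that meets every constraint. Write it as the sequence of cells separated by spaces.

c3 c2 b2 b1 c1

The 4-move cap with required stops at b2 leaves no slack for detours.
Route from c3: up 1 to c2, left 1 to b2, up 1 to b1, right 1 to c1 — 4 moves in all.
Check: all required cells visited; 4 ≤ 4 moves.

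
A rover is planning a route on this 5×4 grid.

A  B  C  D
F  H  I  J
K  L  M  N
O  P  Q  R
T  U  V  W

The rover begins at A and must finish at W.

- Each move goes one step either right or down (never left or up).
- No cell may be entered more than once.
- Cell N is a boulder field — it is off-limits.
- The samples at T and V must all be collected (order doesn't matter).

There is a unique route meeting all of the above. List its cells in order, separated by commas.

A, F, K, O, T, U, V, W

Moves only go right or down, so the column and row indices never decrease.
Route from A: down 4 to T, right 3 to W — 7 moves in all.
Check: all required cells visited.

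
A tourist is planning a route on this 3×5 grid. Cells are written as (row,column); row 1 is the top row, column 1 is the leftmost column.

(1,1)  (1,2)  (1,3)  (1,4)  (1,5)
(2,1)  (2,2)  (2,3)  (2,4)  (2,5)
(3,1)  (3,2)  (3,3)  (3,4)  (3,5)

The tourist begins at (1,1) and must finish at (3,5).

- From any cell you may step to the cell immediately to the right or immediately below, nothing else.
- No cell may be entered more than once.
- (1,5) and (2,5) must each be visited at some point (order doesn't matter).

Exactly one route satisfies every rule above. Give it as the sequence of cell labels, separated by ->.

(1,1) -> (1,2) -> (1,3) -> (1,4) -> (1,5) -> (2,5) -> (3,5)

Moves only go right or down, so the column and row indices never decrease.
Route from (1,1): 4× right (reaching (1,5)), 2× down (reaching (3,5)) — 6 moves in all.
Check: all required cells visited.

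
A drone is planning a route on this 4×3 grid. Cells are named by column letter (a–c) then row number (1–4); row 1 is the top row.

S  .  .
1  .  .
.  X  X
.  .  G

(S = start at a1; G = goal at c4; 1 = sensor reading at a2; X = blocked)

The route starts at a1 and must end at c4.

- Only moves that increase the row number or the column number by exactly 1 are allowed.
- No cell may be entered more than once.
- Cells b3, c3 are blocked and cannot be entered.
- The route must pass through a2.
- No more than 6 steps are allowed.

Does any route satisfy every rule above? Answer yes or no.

One route that works: a1 → a2 → a3 → a4 → b4 → c4.

yes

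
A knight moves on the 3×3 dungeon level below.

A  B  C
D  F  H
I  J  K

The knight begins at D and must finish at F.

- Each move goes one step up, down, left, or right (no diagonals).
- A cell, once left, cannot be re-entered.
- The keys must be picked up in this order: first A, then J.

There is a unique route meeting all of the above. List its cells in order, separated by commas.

The waypoints must appear in the order A, J, with no cell reused.
Route from D: up to A, 2× right (reaching C), 2× down (reaching K), left to J, up to F — 7 moves in all.
Check: order respected (A at step 1, J at step 6).

D, A, B, C, H, K, J, F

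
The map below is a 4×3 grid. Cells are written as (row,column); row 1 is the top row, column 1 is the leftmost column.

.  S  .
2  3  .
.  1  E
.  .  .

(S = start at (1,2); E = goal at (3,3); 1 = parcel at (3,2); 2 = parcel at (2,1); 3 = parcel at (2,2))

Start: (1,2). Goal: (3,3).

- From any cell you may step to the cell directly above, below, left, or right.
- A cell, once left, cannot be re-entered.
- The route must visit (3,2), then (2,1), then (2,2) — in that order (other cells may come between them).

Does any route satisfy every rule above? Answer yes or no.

Ignoring the required order, 11 revisit-free routes from (1,2) to (3,3) pass through all of (3,2), (2,1), and (2,2); the waypoint orders that occur are (2,2) → (2,1) → (3,2) (6); (2,1) → (2,2) → (3,2) (3); (2,1) → (3,2) → (2,2) (2) — never (3,2) → (2,1) → (2,2).

no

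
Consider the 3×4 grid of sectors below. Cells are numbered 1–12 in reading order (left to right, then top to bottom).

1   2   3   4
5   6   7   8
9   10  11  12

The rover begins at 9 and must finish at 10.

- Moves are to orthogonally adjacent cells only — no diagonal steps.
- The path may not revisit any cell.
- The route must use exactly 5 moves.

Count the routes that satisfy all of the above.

Need simple routes of exactly 5 moves from 9 to 10 (Manhattan distance 1, so 2 moves are spent on a detour and 2 undoing it).
Enumerating: 9 5 1 2 6 10 | 9 5 6 7 11 10.
That gives 2 routes.

2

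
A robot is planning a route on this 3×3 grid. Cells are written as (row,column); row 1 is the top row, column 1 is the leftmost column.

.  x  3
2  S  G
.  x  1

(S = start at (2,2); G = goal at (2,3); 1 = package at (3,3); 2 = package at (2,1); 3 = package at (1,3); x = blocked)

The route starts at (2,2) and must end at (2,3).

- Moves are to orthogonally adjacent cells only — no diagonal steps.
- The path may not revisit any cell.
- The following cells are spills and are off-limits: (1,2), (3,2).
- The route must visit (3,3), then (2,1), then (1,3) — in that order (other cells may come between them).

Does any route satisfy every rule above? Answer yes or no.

(3,3) must be visited but has only one open neighbour ((2,3)), and it is neither the start nor the goal — the route would have to enter and leave through (2,3), re-entering it.

no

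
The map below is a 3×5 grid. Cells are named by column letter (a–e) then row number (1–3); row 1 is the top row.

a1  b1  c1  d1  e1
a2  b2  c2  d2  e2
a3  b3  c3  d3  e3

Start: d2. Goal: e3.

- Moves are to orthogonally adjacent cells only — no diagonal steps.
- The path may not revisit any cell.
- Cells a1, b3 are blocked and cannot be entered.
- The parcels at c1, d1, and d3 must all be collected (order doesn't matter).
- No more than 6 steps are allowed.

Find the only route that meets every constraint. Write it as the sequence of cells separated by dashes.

d2 - d1 - c1 - c2 - c3 - d3 - e3

The 6-move cap with required stops at c1, d1, d3 leaves no slack for detours.
Route from d2: up 1 to d1, left 1 to c1, down 2 to c3, right 2 to e3 — 6 moves in all.
Check: all required cells visited; 6 ≤ 6 moves.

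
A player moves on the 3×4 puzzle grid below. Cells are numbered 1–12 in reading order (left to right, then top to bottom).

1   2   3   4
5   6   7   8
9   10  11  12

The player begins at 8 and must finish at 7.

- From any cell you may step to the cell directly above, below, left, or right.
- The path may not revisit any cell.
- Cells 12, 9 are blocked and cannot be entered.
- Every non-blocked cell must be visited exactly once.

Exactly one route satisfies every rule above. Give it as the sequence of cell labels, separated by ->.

8 -> 4 -> 3 -> 2 -> 1 -> 5 -> 6 -> 10 -> 11 -> 7

Need to visit all 10 open cells exactly once, starting at 8 and ending at 7.
Cell 4 has only two open neighbours (8 and 3), so the path must pass straight through it: one of those is the cell it's entered from and the other is where it exits.
Route from 8: up 1 to 4, left 3 to 1, down 1 to 5, right 1 to 6, down 1 to 10, right 1 to 11, up 1 to 7 — 9 moves in all.
Check: all 10 open cells covered.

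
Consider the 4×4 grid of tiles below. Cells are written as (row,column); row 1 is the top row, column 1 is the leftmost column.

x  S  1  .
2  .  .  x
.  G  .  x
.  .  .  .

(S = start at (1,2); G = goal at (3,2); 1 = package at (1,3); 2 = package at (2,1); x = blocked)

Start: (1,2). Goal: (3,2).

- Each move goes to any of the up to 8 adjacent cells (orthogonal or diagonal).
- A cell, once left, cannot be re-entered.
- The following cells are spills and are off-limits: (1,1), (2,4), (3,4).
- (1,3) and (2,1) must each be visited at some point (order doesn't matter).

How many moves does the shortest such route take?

Any route passes through (1,3) and (2,1) in some order between (1,2) and (3,2). Summing Chebyshev distances along each leg and taking the cheapest ordering ((1,2) → (1,3) → (2,1) → (3,2)) gives a lower bound of 1 + 2 + 1 = 4 moves.
A route of 4 moves achieves this: (1,2) → (1,3) → (2,2) → (2,1) → (3,2).
Since 4 matches the lower bound, it is optimal.

4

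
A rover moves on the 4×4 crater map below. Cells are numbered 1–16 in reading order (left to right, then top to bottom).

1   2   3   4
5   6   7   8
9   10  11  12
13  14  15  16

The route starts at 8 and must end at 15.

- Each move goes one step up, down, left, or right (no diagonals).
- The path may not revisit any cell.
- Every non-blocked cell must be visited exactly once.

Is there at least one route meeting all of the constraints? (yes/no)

One route that works: 8 → 4 → 3 → 7 → 6 → 2 → 1 → 5 → 9 → 13 → 14 → 10 → 11 → 12 → 16 → 15.

yes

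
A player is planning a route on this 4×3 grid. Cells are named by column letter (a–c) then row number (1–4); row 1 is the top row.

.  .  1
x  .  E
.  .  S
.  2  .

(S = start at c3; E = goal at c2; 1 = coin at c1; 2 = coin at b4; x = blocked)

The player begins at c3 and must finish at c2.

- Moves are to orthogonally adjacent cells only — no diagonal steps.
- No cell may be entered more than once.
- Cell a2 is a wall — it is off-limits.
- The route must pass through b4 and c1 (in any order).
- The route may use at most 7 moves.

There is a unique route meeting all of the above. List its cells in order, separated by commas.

c3, c4, b4, b3, b2, b1, c1, c2

Any route must reach b4 and c1 and still end at c2 within 7 moves, so the order of the required stops is forced.
Route from c3: down 1 to c4, left 1 to b4, up 3 to b1, right 1 to c1, down 1 to c2 — 7 moves in all.
Check: all required cells visited; 7 ≤ 7 moves.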